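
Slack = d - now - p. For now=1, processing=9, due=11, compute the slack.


Slack = due - current_time - processing
= 11 - 1 - 9
= 1


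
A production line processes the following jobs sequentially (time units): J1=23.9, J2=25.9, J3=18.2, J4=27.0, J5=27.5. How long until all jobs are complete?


Sequential makespan: sum all processing times
= 23.9 + 25.9 + 18.2 + 27.0 + 27.5
= 122.5 time units


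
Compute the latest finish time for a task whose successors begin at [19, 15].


LF = min of all successor start times
Successors start at: [19, 15]
LF = min(19, 15)
= 15


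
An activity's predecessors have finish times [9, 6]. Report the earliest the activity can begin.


ES = max of all predecessor completion times
Predecessors: [9, 6]
ES = max(9, 6)
= 9


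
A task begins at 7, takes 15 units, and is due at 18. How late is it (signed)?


Completion = 7 + 15 = 22
Lateness = C - d = 22 - 18
= 4


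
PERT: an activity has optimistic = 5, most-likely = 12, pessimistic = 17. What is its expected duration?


te = (o + 4m + p) / 6
= (5 + 4×12 + 17) / 6
= (5 + 48 + 17) / 6
= 70 / 6
= 11.67


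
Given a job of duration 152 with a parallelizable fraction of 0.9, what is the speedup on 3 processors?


Amdahl's law: T_p = T × ((1-p) + p/N)
= 152 × ((1-0.9) + 0.9/3)
= 152 × (0.10 + 0.3000)
= 152 × 0.4000
= 60.80
Speedup = 152/60.80
= 2.50×


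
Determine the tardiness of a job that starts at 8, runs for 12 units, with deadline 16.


Completion = start + processing = 8 + 12 = 20
Tardiness = max(0, C - d) = max(0, 20 - 16)
= max(0, 4)
= 4


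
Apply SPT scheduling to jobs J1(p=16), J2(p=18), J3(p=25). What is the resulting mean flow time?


SPT order: J1 → J2 → J3
Completion times:
  J1: C=16
  J2: C=34
  J3: C=59
Sum = 109, n = 3
Mean flow = 109/3
= 36.33


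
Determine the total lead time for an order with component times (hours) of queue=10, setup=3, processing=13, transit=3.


Lead time = queue + setup + processing + transit
= 10 + 3 + 13 + 3
= 29 hours


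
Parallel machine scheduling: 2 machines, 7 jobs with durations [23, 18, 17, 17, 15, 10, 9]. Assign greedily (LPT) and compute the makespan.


Jobs (LPT sorted): [23, 18, 17, 17, 15, 10, 9]
Machines: 2
  J=23 → Machine 1 (load: 0+23=23)
  J=18 → Machine 2 (load: 0+18=18)
  J=17 → Machine 2 (load: 18+17=35)
  J=17 → Machine 1 (load: 23+17=40)
  J=15 → Machine 2 (load: 35+15=50)
  J=10 → Machine 1 (load: 40+10=50)
  J=9 → Machine 1 (load: 50+9=59)
Machine loads: [59, 50]
Makespan = max = 59 time units


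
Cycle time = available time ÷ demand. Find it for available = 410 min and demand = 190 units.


Cycle time = available time / demand
= 410 / 190
= 2.16 min/unit


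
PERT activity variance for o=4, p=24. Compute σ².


σ² = ((p - o) / 6)² = (p - o)² / 36
= (24 - 4)² / 36
= 20² / 36
= 400 / 36
= 11.1111


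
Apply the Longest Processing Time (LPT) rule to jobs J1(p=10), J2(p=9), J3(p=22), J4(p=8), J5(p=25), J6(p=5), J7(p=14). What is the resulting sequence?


LPT: sort by longest processing time first
  J5: p=25
  J3: p=22
  J7: p=14
  J1: p=10
  J2: p=9
  J4: p=8
  J6: p=5
Order: J5 → J3 → J7 → J1 → J2 → J4 → J6


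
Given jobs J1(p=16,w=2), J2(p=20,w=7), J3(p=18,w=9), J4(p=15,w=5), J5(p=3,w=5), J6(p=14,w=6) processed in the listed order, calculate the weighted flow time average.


Completion times:
  J1: C=16, w×C=2×16=32
  J2: C=36, w×C=7×36=252
  J3: C=54, w×C=9×54=486
  J4: C=69, w×C=5×69=345
  J5: C=72, w×C=5×72=360
  J6: C=86, w×C=6×86=516
Sum w×C = 1991
Sum w = 34
Weighted avg = 1991/34
= 58.56


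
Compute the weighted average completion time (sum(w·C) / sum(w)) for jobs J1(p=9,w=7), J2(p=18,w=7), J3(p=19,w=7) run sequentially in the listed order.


Completion times:
  J1: C=9, w×C=7×9=63
  J2: C=27, w×C=7×27=189
  J3: C=46, w×C=7×46=322
Sum w×C = 574
Sum w = 21
Weighted avg = 574/21
= 27.33


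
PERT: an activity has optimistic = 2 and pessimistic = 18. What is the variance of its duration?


σ² = ((p - o) / 6)² = (p - o)² / 36
= (18 - 2)² / 36
= 16² / 36
= 256 / 36
= 7.1111


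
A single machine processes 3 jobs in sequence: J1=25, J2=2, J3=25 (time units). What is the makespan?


Sequential makespan: sum all processing times
= 25 + 2 + 25
= 52 time units


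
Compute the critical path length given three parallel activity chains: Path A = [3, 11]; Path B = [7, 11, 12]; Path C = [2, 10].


Path A: 3 + 11 = 14
Path B: 7 + 11 + 12 = 30
Path C: 2 + 10 = 12
Critical path = longest = max(14, 30, 12)
= 30 (Path B)


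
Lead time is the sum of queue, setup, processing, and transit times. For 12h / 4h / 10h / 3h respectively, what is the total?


Lead time = queue + setup + processing + transit
= 12 + 4 + 10 + 3
= 29 hours


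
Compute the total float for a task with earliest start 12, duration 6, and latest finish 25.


EF = ES + duration = 12 + 6 = 18
LS = LF - duration = 25 - 6 = 19
Total Float = LF - EF = 25 - 18
(or LS - ES = 19 - 12)
= 7


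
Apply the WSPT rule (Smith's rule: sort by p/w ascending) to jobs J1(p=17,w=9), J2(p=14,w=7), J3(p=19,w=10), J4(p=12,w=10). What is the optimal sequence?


WSPT (Smith's rule): sort by p/w ascending
  J4: p/w = 12/10 = 1.200
  J1: p/w = 17/9 = 1.889
  J3: p/w = 19/10 = 1.900
  J2: p/w = 14/7 = 2.000
Order: J4 → J1 → J3 → J2


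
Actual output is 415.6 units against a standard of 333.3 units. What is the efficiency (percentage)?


Efficiency = (actual / standard) × 100
= (415.6 / 333.3) × 100
= 124.7%


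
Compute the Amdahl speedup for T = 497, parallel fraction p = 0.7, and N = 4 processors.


Amdahl's law: T_p = T × ((1-p) + p/N)
= 497 × ((1-0.7) + 0.7/4)
= 497 × (0.30 + 0.1750)
= 497 × 0.4750
= 236.08
Speedup = 497/236.08
= 2.11×


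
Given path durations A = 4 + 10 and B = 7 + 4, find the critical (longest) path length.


Path A: 4 + 10 = 14
Path B: 7 + 4 = 11
Critical path = longest = max(14, 11)
= 14 (Path A)


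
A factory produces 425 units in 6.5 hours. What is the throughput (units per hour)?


Throughput = units / time
= 425 / 6.5
= 65.4 units/hour


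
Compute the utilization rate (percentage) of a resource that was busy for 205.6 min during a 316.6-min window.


Utilization = busy / total × 100
= 205.6 / 316.6 × 100
= 64.9%


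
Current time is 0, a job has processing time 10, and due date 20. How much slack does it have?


Slack = due - current_time - processing
= 20 - 0 - 10
= 10


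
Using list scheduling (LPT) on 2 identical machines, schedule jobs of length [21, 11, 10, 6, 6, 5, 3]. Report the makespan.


Jobs (LPT sorted): [21, 11, 10, 6, 6, 5, 3]
Machines: 2
  J=21 → Machine 1 (load: 0+21=21)
  J=11 → Machine 2 (load: 0+11=11)
  J=10 → Machine 2 (load: 11+10=21)
  J=6 → Machine 1 (load: 21+6=27)
  J=6 → Machine 2 (load: 21+6=27)
  J=5 → Machine 1 (load: 27+5=32)
  J=3 → Machine 2 (load: 27+3=30)
Machine loads: [32, 30]
Makespan = max = 32 time units


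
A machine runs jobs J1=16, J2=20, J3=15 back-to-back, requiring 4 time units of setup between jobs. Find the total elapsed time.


Makespan = Σ processing + (n-1) × setup
= (16 + 20 + 15) + (3-1)×4
= 51 + 8
= 59 time units


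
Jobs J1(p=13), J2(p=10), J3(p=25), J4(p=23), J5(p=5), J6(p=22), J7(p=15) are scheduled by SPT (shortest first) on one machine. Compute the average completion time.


SPT order: J5 → J2 → J1 → J7 → J6 → J4 → J3
Completion times:
  J5: C=5
  J2: C=15
  J1: C=28
  J7: C=43
  J6: C=65
  J4: C=88
  J3: C=113
Sum = 357, n = 7
Mean flow = 357/7
= 51.00


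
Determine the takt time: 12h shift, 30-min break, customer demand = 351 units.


Available = 12×60 - 30 = 690 min
Takt time = 690 / 351
= 1.97 min/unit


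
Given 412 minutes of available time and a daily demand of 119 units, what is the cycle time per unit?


Cycle time = available time / demand
= 412 / 119
= 3.46 min/unit


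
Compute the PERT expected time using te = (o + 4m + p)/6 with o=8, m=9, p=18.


te = (o + 4m + p) / 6
= (8 + 4×9 + 18) / 6
= (8 + 36 + 18) / 6
= 62 / 6
= 10.33


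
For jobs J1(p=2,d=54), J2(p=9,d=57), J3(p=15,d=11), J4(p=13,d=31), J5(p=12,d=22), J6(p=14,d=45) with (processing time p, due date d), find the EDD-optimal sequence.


EDD: sort by earliest due date
  J3: d=11, p=15
  J5: d=22, p=12
  J4: d=31, p=13
  J6: d=45, p=14
  J1: d=54, p=2
  J2: d=57, p=9
Order: J3 → J5 → J4 → J6 → J1 → J2


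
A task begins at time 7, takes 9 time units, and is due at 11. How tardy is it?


Completion = start + processing = 7 + 9 = 16
Tardiness = max(0, C - d) = max(0, 16 - 11)
= max(0, 5)
= 5


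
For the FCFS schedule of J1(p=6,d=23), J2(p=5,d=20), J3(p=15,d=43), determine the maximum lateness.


Lateness per job (L = C - d):
  J1: C=6, d=23, L=-17
  J2: C=11, d=20, L=-9
  J3: C=26, d=43, L=-17
Lmax = max(-17, -9, -17)
= -9


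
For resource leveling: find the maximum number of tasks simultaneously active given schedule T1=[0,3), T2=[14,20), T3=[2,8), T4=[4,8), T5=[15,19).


Check each time point for overlaps:
  t=2: 2 tasks active (T1, T3)
Max concurrent = 2


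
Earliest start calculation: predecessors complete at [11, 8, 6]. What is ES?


ES = max of all predecessor completion times
Predecessors: [11, 8, 6]
ES = max(11, 8, 6)
= 11


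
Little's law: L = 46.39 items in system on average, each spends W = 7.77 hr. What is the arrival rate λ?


Little's law: L = λW → λ = L / W
= 46.39 / 7.77
= 5.97 per hour


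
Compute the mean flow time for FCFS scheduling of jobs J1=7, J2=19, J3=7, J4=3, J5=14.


Completion times:
  J1: completes at 7
  J2: completes at 26
  J3: completes at 33
  J4: completes at 36
  J5: completes at 50
Sum = 152
Average = 152/5
= 30.40


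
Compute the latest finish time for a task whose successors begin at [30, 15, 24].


LF = min of all successor start times
Successors start at: [30, 15, 24]
LF = min(30, 15, 24)
= 15


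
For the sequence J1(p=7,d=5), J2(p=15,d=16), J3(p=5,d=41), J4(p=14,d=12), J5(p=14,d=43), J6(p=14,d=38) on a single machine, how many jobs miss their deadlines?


Completion vs due date:
  J1: C=7, d=5 → TARDY
  J2: C=22, d=16 → TARDY
  J3: C=27, d=41 → on time
  J4: C=41, d=12 → TARDY
  J5: C=55, d=43 → TARDY
  J6: C=69, d=38 → TARDY
Tardy jobs: J1, J2, J4, J5, J6
Count = 5


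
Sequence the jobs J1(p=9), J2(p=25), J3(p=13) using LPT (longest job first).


LPT: sort by longest processing time first
  J2: p=25
  J3: p=13
  J1: p=9
Order: J2 → J3 → J1


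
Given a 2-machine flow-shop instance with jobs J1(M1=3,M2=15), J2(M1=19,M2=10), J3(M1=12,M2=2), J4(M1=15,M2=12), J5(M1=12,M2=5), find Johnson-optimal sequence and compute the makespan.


Johnson's rule:
Group 1 (M1≤M2, sort by M1): ['J1']
Group 2 (M1>M2, sort desc M2): ['J4', 'J2', 'J5', 'J3']
Sequence: J1 → J4 → J2 → J5 → J3
Makespan calculation:
  J1: M1 done=3, M2 done=18
  J4: M1 done=18, M2 done=30
  J2: M1 done=37, M2 done=47
  J5: M1 done=49, M2 done=54
  J3: M1 done=61, M2 done=63
= Sequence: J1 → J4 → J2 → J5 → J3, Makespan: 63


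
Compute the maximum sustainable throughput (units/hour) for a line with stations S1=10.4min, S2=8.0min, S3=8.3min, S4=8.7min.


Bottleneck = longest station time
Station times: [10.4, 8.0, 8.3, 8.7]
Max = 10.4 min
Rate = 60 / 10.4
= 5.77 units/hour (bottleneck: 10.4min)


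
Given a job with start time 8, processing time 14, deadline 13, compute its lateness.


Completion = 8 + 14 = 22
Lateness = C - d = 22 - 13
= 9


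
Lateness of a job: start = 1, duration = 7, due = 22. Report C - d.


Completion = 1 + 7 = 8
Lateness = C - d = 8 - 22
= -14


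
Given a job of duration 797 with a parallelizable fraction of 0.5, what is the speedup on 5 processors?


Amdahl's law: T_p = T × ((1-p) + p/N)
= 797 × ((1-0.5) + 0.5/5)
= 797 × (0.50 + 0.1000)
= 797 × 0.6000
= 478.20
Speedup = 797/478.20
= 1.67×


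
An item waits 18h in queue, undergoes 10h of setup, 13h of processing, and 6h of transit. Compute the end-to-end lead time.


Lead time = queue + setup + processing + transit
= 18 + 10 + 13 + 6
= 47 hours


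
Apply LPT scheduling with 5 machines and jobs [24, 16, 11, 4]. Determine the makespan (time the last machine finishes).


Jobs (LPT sorted): [24, 16, 11, 4]
Machines: 5
  J=24 → Machine 1 (load: 0+24=24)
  J=16 → Machine 2 (load: 0+16=16)
  J=11 → Machine 3 (load: 0+11=11)
  J=4 → Machine 4 (load: 0+4=4)
Machine loads: [24, 16, 11, 4, 0]
Makespan = max = 24 time units


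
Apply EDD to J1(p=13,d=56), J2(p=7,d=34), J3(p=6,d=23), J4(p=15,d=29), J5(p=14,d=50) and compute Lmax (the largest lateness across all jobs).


EDD order: J3 → J4 → J2 → J5 → J1
Completion and lateness:
  J3: C=6, d=23, L=6-23=-17
  J4: C=21, d=29, L=21-29=-8
  J2: C=28, d=34, L=28-34=-6
  J5: C=42, d=50, L=42-50=-8
  J1: C=55, d=56, L=55-56=-1
Lmax = max(-17, -8, -6, -8, -1)
= -1


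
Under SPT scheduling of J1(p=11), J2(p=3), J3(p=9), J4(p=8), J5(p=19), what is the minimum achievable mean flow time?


SPT order: J2 → J4 → J3 → J1 → J5
Completion times:
  J2: C=3
  J4: C=11
  J3: C=20
  J1: C=31
  J5: C=50
Sum = 115, n = 5
Mean flow = 115/5
= 23.00


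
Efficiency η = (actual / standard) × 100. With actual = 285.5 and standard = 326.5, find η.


Efficiency = (actual / standard) × 100
= (285.5 / 326.5) × 100
= 87.4%


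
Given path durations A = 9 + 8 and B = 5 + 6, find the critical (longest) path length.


Path A: 9 + 8 = 17
Path B: 5 + 6 = 11
Critical path = longest = max(17, 11)
= 17 (Path A)


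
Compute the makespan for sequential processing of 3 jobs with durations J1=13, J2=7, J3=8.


Sequential makespan: sum all processing times
= 13 + 7 + 8
= 28 time units


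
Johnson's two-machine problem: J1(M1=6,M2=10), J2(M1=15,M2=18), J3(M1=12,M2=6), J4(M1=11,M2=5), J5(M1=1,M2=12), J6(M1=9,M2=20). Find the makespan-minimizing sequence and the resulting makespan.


Johnson's rule:
Group 1 (M1≤M2, sort by M1): ['J5', 'J1', 'J6', 'J2']
Group 2 (M1>M2, sort desc M2): ['J3', 'J4']
Sequence: J5 → J1 → J6 → J2 → J3 → J4
Makespan calculation:
  J5: M1 done=1, M2 done=13
  J1: M1 done=7, M2 done=23
  J6: M1 done=16, M2 done=43
  J2: M1 done=31, M2 done=61
  J3: M1 done=43, M2 done=67
  J4: M1 done=54, M2 done=72
= Sequence: J5 → J1 → J6 → J2 → J3 → J4, Makespan: 72


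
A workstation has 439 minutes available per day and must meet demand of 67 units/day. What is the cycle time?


Cycle time = available time / demand
= 439 / 67
= 6.55 min/unit


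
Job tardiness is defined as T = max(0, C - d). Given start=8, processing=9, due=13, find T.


Completion = start + processing = 8 + 9 = 17
Tardiness = max(0, C - d) = max(0, 17 - 13)
= max(0, 4)
= 4


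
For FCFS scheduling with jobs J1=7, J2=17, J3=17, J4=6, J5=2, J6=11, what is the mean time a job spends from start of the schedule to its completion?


Completion times:
  J1: completes at 7
  J2: completes at 24
  J3: completes at 41
  J4: completes at 47
  J5: completes at 49
  J6: completes at 60
Sum = 228
Average = 228/6
= 38.00


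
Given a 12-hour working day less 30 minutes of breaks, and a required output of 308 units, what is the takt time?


Available = 12×60 - 30 = 690 min
Takt time = 690 / 308
= 2.24 min/unit


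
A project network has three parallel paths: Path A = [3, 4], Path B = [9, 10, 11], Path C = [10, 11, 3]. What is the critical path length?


Path A: 3 + 4 = 7
Path B: 9 + 10 + 11 = 30
Path C: 10 + 11 + 3 = 24
Critical path = longest = max(7, 30, 24)
= 30 (Path B)


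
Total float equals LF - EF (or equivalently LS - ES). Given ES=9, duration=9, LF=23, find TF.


EF = ES + duration = 9 + 9 = 18
LS = LF - duration = 23 - 9 = 14
Total Float = LF - EF = 23 - 18
(or LS - ES = 14 - 9)
= 5


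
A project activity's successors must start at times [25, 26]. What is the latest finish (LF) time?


LF = min of all successor start times
Successors start at: [25, 26]
LF = min(25, 26)
= 25


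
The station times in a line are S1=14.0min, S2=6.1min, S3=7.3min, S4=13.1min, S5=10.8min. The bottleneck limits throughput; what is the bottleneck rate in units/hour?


Bottleneck = longest station time
Station times: [14.0, 6.1, 7.3, 13.1, 10.8]
Max = 14.0 min
Rate = 60 / 14.0
= 4.29 units/hour (bottleneck: 14.0min)


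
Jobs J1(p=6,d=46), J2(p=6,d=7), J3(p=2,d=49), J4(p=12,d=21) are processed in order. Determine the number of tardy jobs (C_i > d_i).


Completion vs due date:
  J1: C=6, d=46 → on time
  J2: C=12, d=7 → TARDY
  J3: C=14, d=49 → on time
  J4: C=26, d=21 → TARDY
Tardy jobs: J2, J4
Count = 2


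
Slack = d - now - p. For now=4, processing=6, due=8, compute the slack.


Slack = due - current_time - processing
= 8 - 4 - 6
= -2


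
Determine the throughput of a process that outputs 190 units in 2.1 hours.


Throughput = units / time
= 190 / 2.1
= 90.5 units/hour


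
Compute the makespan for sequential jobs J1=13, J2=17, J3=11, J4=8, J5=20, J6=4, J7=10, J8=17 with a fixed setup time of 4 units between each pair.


Makespan = Σ processing + (n-1) × setup
= (13 + 17 + 11 + 8 + 20 + 4 + 10 + 17) + (8-1)×4
= 100 + 28
= 128 time units


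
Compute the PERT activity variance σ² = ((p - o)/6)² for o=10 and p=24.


σ² = ((p - o) / 6)² = (p - o)² / 36
= (24 - 10)² / 36
= 14² / 36
= 196 / 36
= 5.4444


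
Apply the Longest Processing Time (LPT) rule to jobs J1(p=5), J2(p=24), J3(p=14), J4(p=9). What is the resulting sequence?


LPT: sort by longest processing time first
  J2: p=24
  J3: p=14
  J4: p=9
  J1: p=5
Order: J2 → J3 → J4 → J1


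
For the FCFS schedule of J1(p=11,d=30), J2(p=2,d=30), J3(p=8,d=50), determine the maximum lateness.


Lateness per job (L = C - d):
  J1: C=11, d=30, L=-19
  J2: C=13, d=30, L=-17
  J3: C=21, d=50, L=-29
Lmax = max(-19, -17, -29)
= -17


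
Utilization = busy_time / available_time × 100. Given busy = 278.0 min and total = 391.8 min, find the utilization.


Utilization = busy / total × 100
= 278.0 / 391.8 × 100
= 71.0%


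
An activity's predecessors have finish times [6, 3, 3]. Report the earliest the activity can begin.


ES = max of all predecessor completion times
Predecessors: [6, 3, 3]
ES = max(6, 3, 3)
= 6


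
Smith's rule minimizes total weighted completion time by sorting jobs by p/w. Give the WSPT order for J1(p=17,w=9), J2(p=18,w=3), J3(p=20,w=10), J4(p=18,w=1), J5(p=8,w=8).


WSPT (Smith's rule): sort by p/w ascending
  J5: p/w = 8/8 = 1.000
  J1: p/w = 17/9 = 1.889
  J3: p/w = 20/10 = 2.000
  J2: p/w = 18/3 = 6.000
  J4: p/w = 18/1 = 18.000
Order: J5 → J1 → J3 → J2 → J4


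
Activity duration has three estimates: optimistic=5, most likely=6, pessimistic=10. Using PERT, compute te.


te = (o + 4m + p) / 6
= (5 + 4×6 + 10) / 6
= (5 + 24 + 10) / 6
= 39 / 6
= 6.50


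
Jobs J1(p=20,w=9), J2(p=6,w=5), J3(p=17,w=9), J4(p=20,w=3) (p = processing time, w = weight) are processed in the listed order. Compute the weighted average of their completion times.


Completion times:
  J1: C=20, w×C=9×20=180
  J2: C=26, w×C=5×26=130
  J3: C=43, w×C=9×43=387
  J4: C=63, w×C=3×63=189
Sum w×C = 886
Sum w = 26
Weighted avg = 886/26
= 34.08


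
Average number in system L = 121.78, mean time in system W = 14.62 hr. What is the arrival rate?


Little's law: L = λW → λ = L / W
= 121.78 / 14.62
= 8.33 per hour


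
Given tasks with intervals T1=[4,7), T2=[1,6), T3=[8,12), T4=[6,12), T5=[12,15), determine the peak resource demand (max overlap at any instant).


Check each time point for overlaps:
  t=4: 2 tasks active (T1, T2)
Max concurrent = 2


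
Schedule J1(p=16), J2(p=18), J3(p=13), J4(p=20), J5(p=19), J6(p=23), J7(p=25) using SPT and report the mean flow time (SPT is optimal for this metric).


SPT order: J3 → J1 → J2 → J5 → J4 → J6 → J7
Completion times:
  J3: C=13
  J1: C=29
  J2: C=47
  J5: C=66
  J4: C=86
  J6: C=109
  J7: C=134
Sum = 484, n = 7
Mean flow = 484/7
= 69.14


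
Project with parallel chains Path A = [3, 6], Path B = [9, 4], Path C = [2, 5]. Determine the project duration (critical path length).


Path A: 3 + 6 = 9
Path B: 9 + 4 = 13
Path C: 2 + 5 = 7
Critical path = longest = max(9, 13, 7)
= 13 (Path B)


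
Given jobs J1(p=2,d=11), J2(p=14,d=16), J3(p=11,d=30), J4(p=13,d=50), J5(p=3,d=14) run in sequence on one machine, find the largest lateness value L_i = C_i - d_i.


Lateness per job (L = C - d):
  J1: C=2, d=11, L=-9
  J2: C=16, d=16, L=0
  J3: C=27, d=30, L=-3
  J4: C=40, d=50, L=-10
  J5: C=43, d=14, L=29
Lmax = max(-9, 0, -3, -10, 29)
= 29


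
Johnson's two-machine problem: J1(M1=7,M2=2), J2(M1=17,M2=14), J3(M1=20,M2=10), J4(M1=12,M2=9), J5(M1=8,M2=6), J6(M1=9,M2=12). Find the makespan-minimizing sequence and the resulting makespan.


Johnson's rule:
Group 1 (M1≤M2, sort by M1): ['J6']
Group 2 (M1>M2, sort desc M2): ['J2', 'J3', 'J4', 'J5', 'J1']
Sequence: J6 → J2 → J3 → J4 → J5 → J1
Makespan calculation:
  J6: M1 done=9, M2 done=21
  J2: M1 done=26, M2 done=40
  J3: M1 done=46, M2 done=56
  J4: M1 done=58, M2 done=67
  J5: M1 done=66, M2 done=73
  J1: M1 done=73, M2 done=75
= Sequence: J6 → J2 → J3 → J4 → J5 → J1, Makespan: 75


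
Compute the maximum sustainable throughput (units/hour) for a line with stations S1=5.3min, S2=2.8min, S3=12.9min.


Bottleneck = longest station time
Station times: [5.3, 2.8, 12.9]
Max = 12.9 min
Rate = 60 / 12.9
= 4.65 units/hour (bottleneck: 12.9min)


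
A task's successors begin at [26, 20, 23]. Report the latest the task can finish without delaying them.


LF = min of all successor start times
Successors start at: [26, 20, 23]
LF = min(26, 20, 23)
= 20


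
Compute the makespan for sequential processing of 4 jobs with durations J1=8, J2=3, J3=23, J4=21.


Sequential makespan: sum all processing times
= 8 + 3 + 23 + 21
= 55 time units


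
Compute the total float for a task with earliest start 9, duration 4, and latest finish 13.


EF = ES + duration = 9 + 4 = 13
LS = LF - duration = 13 - 4 = 9
Total Float = LF - EF = 13 - 13
(or LS - ES = 9 - 9)
= 0


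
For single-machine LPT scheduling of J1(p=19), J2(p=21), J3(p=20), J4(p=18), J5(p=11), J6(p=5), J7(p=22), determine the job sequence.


LPT: sort by longest processing time first
  J7: p=22
  J2: p=21
  J3: p=20
  J1: p=19
  J4: p=18
  J5: p=11
  J6: p=5
Order: J7 → J2 → J3 → J1 → J4 → J5 → J6


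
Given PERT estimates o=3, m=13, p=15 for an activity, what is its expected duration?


te = (o + 4m + p) / 6
= (3 + 4×13 + 15) / 6
= (3 + 52 + 15) / 6
= 70 / 6
= 11.67


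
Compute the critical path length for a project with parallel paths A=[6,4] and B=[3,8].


Path A: 6 + 4 = 10
Path B: 3 + 8 = 11
Critical path = longest = max(10, 11)
= 11 (Path B)


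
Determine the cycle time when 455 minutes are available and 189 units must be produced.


Cycle time = available time / demand
= 455 / 189
= 2.41 min/unit


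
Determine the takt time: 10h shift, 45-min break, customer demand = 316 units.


Available = 10×60 - 45 = 555 min
Takt time = 555 / 316
= 1.76 min/unit


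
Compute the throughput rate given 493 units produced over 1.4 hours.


Throughput = units / time
= 493 / 1.4
= 352.1 units/hour


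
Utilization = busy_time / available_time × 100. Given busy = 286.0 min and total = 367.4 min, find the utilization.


Utilization = busy / total × 100
= 286.0 / 367.4 × 100
= 77.8%


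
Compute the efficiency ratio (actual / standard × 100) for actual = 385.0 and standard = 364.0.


Efficiency = (actual / standard) × 100
= (385.0 / 364.0) × 100
= 105.8%


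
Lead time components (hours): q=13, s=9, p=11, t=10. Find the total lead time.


Lead time = queue + setup + processing + transit
= 13 + 9 + 11 + 10
= 43 hours


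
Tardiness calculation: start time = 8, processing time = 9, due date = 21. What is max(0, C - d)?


Completion = start + processing = 8 + 9 = 17
Tardiness = max(0, C - d) = max(0, 17 - 21)
= max(0, -4)
= 0


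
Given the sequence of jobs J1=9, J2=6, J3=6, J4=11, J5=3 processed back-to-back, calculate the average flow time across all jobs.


Completion times:
  J1: completes at 9
  J2: completes at 15
  J3: completes at 21
  J4: completes at 32
  J5: completes at 35
Sum = 112
Average = 112/5
= 22.40


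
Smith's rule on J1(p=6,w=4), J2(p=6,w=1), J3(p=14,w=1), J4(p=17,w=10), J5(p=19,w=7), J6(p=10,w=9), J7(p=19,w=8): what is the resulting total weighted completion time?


WSPT order (by p/w): J6 → J1 → J4 → J7 → J5 → J2 → J3
  J6: C=10, w·C=9×10=90
  J1: C=16, w·C=4×16=64
  J4: C=33, w·C=10×33=330
  J7: C=52, w·C=8×52=416
  J5: C=71, w·C=7×71=497
  J2: C=77, w·C=1×77=77
  J3: C=91, w·C=1×91=91
Σ w·C = 1565
= 1565


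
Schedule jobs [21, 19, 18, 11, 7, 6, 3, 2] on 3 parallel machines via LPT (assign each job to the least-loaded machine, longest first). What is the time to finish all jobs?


Jobs (LPT sorted): [21, 19, 18, 11, 7, 6, 3, 2]
Machines: 3
  J=21 → Machine 1 (load: 0+21=21)
  J=19 → Machine 2 (load: 0+19=19)
  J=18 → Machine 3 (load: 0+18=18)
  J=11 → Machine 3 (load: 18+11=29)
  J=7 → Machine 2 (load: 19+7=26)
  J=6 → Machine 1 (load: 21+6=27)
  J=3 → Machine 2 (load: 26+3=29)
  J=2 → Machine 1 (load: 27+2=29)
Machine loads: [29, 29, 29]
Makespan = max = 29 time units


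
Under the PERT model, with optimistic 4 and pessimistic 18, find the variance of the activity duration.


σ² = ((p - o) / 6)² = (p - o)² / 36
= (18 - 4)² / 36
= 14² / 36
= 196 / 36
= 5.4444


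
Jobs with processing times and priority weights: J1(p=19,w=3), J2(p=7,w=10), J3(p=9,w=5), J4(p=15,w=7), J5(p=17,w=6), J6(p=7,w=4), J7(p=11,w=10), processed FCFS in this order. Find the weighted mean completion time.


Completion times:
  J1: C=19, w×C=3×19=57
  J2: C=26, w×C=10×26=260
  J3: C=35, w×C=5×35=175
  J4: C=50, w×C=7×50=350
  J5: C=67, w×C=6×67=402
  J6: C=74, w×C=4×74=296
  J7: C=85, w×C=10×85=850
Sum w×C = 2390
Sum w = 45
Weighted avg = 2390/45
= 53.11


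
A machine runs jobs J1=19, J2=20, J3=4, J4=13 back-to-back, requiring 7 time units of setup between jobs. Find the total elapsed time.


Makespan = Σ processing + (n-1) × setup
= (19 + 20 + 4 + 13) + (4-1)×7
= 56 + 21
= 77 time units


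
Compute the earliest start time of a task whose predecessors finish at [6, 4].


ES = max of all predecessor completion times
Predecessors: [6, 4]
ES = max(6, 4)
= 6


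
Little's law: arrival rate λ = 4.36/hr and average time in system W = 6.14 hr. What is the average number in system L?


Little's law: L = λ × W
= 4.36 × 6.14
= 26.77


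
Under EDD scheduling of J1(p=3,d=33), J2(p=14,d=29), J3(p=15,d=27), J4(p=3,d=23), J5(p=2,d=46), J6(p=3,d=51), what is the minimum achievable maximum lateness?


EDD order: J4 → J3 → J2 → J1 → J5 → J6
Completion and lateness:
  J4: C=3, d=23, L=3-23=-20
  J3: C=18, d=27, L=18-27=-9
  J2: C=32, d=29, L=32-29=3
  J1: C=35, d=33, L=35-33=2
  J5: C=37, d=46, L=37-46=-9
  J6: C=40, d=51, L=40-51=-11
Lmax = max(-20, -9, 3, 2, -9, -11)
= 3


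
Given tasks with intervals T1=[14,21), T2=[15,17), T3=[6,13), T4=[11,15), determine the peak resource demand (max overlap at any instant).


Check each time point for overlaps:
  t=11: 2 tasks active (T3, T4)
Max concurrent = 2


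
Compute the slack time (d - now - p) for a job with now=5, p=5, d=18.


Slack = due - current_time - processing
= 18 - 5 - 5
= 8


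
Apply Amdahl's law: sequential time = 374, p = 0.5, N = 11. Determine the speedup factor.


Amdahl's law: T_p = T × ((1-p) + p/N)
= 374 × ((1-0.5) + 0.5/11)
= 374 × (0.50 + 0.0455)
= 374 × 0.5455
= 204.00
Speedup = 374/204.00
= 1.83×


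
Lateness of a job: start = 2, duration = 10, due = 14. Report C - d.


Completion = 2 + 10 = 12
Lateness = C - d = 12 - 14
= -2


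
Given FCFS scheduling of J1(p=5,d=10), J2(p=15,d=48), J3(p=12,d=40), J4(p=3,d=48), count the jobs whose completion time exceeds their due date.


Completion vs due date:
  J1: C=5, d=10 → on time
  J2: C=20, d=48 → on time
  J3: C=32, d=40 → on time
  J4: C=35, d=48 → on time
Tardy jobs: none
Count = 0


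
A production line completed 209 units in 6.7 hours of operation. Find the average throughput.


Throughput = units / time
= 209 / 6.7
= 31.2 units/hour


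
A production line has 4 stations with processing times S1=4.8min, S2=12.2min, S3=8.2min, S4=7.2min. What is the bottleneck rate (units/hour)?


Bottleneck = longest station time
Station times: [4.8, 12.2, 8.2, 7.2]
Max = 12.2 min
Rate = 60 / 12.2
= 4.92 units/hour (bottleneck: 12.2min)


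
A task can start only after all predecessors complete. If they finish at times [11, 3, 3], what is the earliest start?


ES = max of all predecessor completion times
Predecessors: [11, 3, 3]
ES = max(11, 3, 3)
= 11


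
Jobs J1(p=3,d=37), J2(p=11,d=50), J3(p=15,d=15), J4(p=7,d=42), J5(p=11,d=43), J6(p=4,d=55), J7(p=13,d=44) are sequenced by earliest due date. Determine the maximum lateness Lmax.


EDD order: J3 → J1 → J4 → J5 → J7 → J2 → J6
Completion and lateness:
  J3: C=15, d=15, L=15-15=0
  J1: C=18, d=37, L=18-37=-19
  J4: C=25, d=42, L=25-42=-17
  J5: C=36, d=43, L=36-43=-7
  J7: C=49, d=44, L=49-44=5
  J2: C=60, d=50, L=60-50=10
  J6: C=64, d=55, L=64-55=9
Lmax = max(0, -19, -17, -7, 5, 10, 9)
= 10


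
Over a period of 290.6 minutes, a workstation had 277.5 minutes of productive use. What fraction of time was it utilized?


Utilization = busy / total × 100
= 277.5 / 290.6 × 100
= 95.5%


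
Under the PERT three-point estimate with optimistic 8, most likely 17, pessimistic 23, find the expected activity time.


te = (o + 4m + p) / 6
= (8 + 4×17 + 23) / 6
= (8 + 68 + 23) / 6
= 99 / 6
= 16.50


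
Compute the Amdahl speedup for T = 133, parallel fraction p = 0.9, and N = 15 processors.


Amdahl's law: T_p = T × ((1-p) + p/N)
= 133 × ((1-0.9) + 0.9/15)
= 133 × (0.10 + 0.0600)
= 133 × 0.1600
= 21.28
Speedup = 133/21.28
= 6.25×


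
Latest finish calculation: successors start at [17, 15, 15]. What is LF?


LF = min of all successor start times
Successors start at: [17, 15, 15]
LF = min(17, 15, 15)
= 15


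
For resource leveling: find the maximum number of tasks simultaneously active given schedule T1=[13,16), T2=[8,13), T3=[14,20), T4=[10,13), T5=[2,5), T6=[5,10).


Check each time point for overlaps:
  t=8: 2 tasks active (T2, T6)
Max concurrent = 2


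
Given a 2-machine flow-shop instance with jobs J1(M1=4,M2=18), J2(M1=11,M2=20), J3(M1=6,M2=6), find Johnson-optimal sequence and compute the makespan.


Johnson's rule:
Group 1 (M1≤M2, sort by M1): ['J1', 'J3', 'J2']
Group 2 (M1>M2, sort desc M2): []
Sequence: J1 → J3 → J2
Makespan calculation:
  J1: M1 done=4, M2 done=22
  J3: M1 done=10, M2 done=28
  J2: M1 done=21, M2 done=48
= Sequence: J1 → J3 → J2, Makespan: 48


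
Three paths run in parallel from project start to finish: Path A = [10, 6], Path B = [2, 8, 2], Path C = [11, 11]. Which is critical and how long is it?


Path A: 10 + 6 = 16
Path B: 2 + 8 + 2 = 12
Path C: 11 + 11 = 22
Critical path = longest = max(16, 12, 22)
= 22 (Path C)


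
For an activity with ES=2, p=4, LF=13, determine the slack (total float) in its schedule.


EF = ES + duration = 2 + 4 = 6
LS = LF - duration = 13 - 4 = 9
Total Float = LF - EF = 13 - 6
(or LS - ES = 9 - 2)
= 7


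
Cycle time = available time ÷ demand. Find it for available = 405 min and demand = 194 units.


Cycle time = available time / demand
= 405 / 194
= 2.09 min/unit


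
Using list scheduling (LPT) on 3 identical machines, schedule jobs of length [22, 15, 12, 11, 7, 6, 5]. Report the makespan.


Jobs (LPT sorted): [22, 15, 12, 11, 7, 6, 5]
Machines: 3
  J=22 → Machine 1 (load: 0+22=22)
  J=15 → Machine 2 (load: 0+15=15)
  J=12 → Machine 3 (load: 0+12=12)
  J=11 → Machine 3 (load: 12+11=23)
  J=7 → Machine 2 (load: 15+7=22)
  J=6 → Machine 1 (load: 22+6=28)
  J=5 → Machine 2 (load: 22+5=27)
Machine loads: [28, 27, 23]
Makespan = max = 28 time units


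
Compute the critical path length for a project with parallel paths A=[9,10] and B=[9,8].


Path A: 9 + 10 = 19
Path B: 9 + 8 = 17
Critical path = longest = max(19, 17)
= 19 (Path A)


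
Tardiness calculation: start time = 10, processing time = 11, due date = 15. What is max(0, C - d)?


Completion = start + processing = 10 + 11 = 21
Tardiness = max(0, C - d) = max(0, 21 - 15)
= max(0, 6)
= 6


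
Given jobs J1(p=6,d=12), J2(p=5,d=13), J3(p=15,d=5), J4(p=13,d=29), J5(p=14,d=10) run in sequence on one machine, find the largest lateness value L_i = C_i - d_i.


Lateness per job (L = C - d):
  J1: C=6, d=12, L=-6
  J2: C=11, d=13, L=-2
  J3: C=26, d=5, L=21
  J4: C=39, d=29, L=10
  J5: C=53, d=10, L=43
Lmax = max(-6, -2, 21, 10, 43)
= 43


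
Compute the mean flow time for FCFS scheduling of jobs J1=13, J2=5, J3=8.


Completion times:
  J1: completes at 13
  J2: completes at 18
  J3: completes at 26
Sum = 57
Average = 57/3
= 19.00


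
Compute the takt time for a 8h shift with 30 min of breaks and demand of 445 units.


Available = 8×60 - 30 = 450 min
Takt time = 450 / 445
= 1.01 min/unit


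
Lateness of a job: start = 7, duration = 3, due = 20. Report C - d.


Completion = 7 + 3 = 10
Lateness = C - d = 10 - 20
= -10


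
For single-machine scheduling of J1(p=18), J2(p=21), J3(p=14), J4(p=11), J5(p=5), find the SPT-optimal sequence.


SPT: sort by shortest processing time
  J5: p=5
  J4: p=11
  J3: p=14
  J1: p=18
  J2: p=21
Order: J5 → J4 → J3 → J1 → J2


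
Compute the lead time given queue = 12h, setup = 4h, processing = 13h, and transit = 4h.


Lead time = queue + setup + processing + transit
= 12 + 4 + 13 + 4
= 33 hours


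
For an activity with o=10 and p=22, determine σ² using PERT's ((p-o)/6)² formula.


σ² = ((p - o) / 6)² = (p - o)² / 36
= (22 - 10)² / 36
= 12² / 36
= 144 / 36
= 4.0000


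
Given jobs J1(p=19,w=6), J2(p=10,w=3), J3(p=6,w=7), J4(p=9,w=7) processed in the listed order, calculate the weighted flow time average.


Completion times:
  J1: C=19, w×C=6×19=114
  J2: C=29, w×C=3×29=87
  J3: C=35, w×C=7×35=245
  J4: C=44, w×C=7×44=308
Sum w×C = 754
Sum w = 23
Weighted avg = 754/23
= 32.78


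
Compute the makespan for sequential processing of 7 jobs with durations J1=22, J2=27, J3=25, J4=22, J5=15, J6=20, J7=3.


Sequential makespan: sum all processing times
= 22 + 27 + 25 + 22 + 15 + 20 + 3
= 134 time units


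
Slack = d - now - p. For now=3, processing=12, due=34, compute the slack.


Slack = due - current_time - processing
= 34 - 3 - 12
= 19


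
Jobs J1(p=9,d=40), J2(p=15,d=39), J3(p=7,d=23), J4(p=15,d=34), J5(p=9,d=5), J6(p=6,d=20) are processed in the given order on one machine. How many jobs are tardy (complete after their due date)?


Completion vs due date:
  J1: C=9, d=40 → on time
  J2: C=24, d=39 → on time
  J3: C=31, d=23 → TARDY
  J4: C=46, d=34 → TARDY
  J5: C=55, d=5 → TARDY
  J6: C=61, d=20 → TARDY
Tardy jobs: J3, J4, J5, J6
Count = 4


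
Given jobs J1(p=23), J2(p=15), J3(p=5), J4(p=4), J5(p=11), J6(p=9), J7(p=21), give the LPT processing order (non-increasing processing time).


LPT: sort by longest processing time first
  J1: p=23
  J7: p=21
  J2: p=15
  J5: p=11
  J6: p=9
  J3: p=5
  J4: p=4
Order: J1 → J7 → J2 → J5 → J6 → J3 → J4


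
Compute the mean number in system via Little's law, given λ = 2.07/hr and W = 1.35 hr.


Little's law: L = λ × W
= 2.07 × 1.35
= 2.79


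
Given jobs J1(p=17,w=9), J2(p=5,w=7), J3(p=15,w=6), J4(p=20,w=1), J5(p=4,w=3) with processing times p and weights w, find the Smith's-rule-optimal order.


WSPT (Smith's rule): sort by p/w ascending
  J2: p/w = 5/7 = 0.714
  J5: p/w = 4/3 = 1.333
  J1: p/w = 17/9 = 1.889
  J3: p/w = 15/6 = 2.500
  J4: p/w = 20/1 = 20.000
Order: J2 → J5 → J1 → J3 → J4


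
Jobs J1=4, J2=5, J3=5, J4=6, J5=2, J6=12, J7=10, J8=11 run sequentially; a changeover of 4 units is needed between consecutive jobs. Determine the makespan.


Makespan = Σ processing + (n-1) × setup
= (4 + 5 + 5 + 6 + 2 + 12 + 10 + 11) + (8-1)×4
= 55 + 28
= 83 time units


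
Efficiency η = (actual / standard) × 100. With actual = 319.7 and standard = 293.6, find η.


Efficiency = (actual / standard) × 100
= (319.7 / 293.6) × 100
= 108.9%


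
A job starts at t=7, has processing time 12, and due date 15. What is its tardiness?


Completion = start + processing = 7 + 12 = 19
Tardiness = max(0, C - d) = max(0, 19 - 15)
= max(0, 4)
= 4


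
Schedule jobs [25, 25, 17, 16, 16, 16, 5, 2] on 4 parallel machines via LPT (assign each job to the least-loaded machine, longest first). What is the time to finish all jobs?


Jobs (LPT sorted): [25, 25, 17, 16, 16, 16, 5, 2]
Machines: 4
  J=25 → Machine 1 (load: 0+25=25)
  J=25 → Machine 2 (load: 0+25=25)
  J=17 → Machine 3 (load: 0+17=17)
  J=16 → Machine 4 (load: 0+16=16)
  J=16 → Machine 4 (load: 16+16=32)
  J=16 → Machine 3 (load: 17+16=33)
  J=5 → Machine 1 (load: 25+5=30)
  J=2 → Machine 2 (load: 25+2=27)
Machine loads: [30, 27, 33, 32]
Makespan = max = 33 time units


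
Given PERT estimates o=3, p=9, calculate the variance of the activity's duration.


σ² = ((p - o) / 6)² = (p - o)² / 36
= (9 - 3)² / 36
= 6² / 36
= 36 / 36
= 1.0000


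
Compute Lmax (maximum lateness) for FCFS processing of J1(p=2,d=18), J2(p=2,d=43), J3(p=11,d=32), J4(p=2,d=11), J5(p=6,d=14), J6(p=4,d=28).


Lateness per job (L = C - d):
  J1: C=2, d=18, L=-16
  J2: C=4, d=43, L=-39
  J3: C=15, d=32, L=-17
  J4: C=17, d=11, L=6
  J5: C=23, d=14, L=9
  J6: C=27, d=28, L=-1
Lmax = max(-16, -39, -17, 6, 9, -1)
= 9


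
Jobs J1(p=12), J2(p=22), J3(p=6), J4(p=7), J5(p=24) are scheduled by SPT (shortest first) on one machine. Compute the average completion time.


SPT order: J3 → J4 → J1 → J2 → J5
Completion times:
  J3: C=6
  J4: C=13
  J1: C=25
  J2: C=47
  J5: C=71
Sum = 162, n = 5
Mean flow = 162/5
= 32.40


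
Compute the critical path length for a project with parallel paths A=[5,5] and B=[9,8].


Path A: 5 + 5 = 10
Path B: 9 + 8 = 17
Critical path = longest = max(10, 17)
= 17 (Path B)


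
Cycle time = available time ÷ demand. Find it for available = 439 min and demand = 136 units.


Cycle time = available time / demand
= 439 / 136
= 3.23 min/unit


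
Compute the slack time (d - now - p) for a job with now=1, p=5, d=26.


Slack = due - current_time - processing
= 26 - 1 - 5
= 20


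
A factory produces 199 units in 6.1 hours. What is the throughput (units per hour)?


Throughput = units / time
= 199 / 6.1
= 32.6 units/hour


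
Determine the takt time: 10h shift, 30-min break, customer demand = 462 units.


Available = 10×60 - 30 = 570 min
Takt time = 570 / 462
= 1.23 min/unit


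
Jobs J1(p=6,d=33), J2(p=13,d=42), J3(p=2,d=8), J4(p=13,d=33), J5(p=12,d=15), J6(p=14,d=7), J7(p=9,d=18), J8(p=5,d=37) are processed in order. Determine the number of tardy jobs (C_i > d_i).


Completion vs due date:
  J1: C=6, d=33 → on time
  J2: C=19, d=42 → on time
  J3: C=21, d=8 → TARDY
  J4: C=34, d=33 → TARDY
  J5: C=46, d=15 → TARDY
  J6: C=60, d=7 → TARDY
  J7: C=69, d=18 → TARDY
  J8: C=74, d=37 → TARDY
Tardy jobs: J3, J4, J5, J6, J7, J8
Count = 6


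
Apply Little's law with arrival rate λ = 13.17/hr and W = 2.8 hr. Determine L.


Little's law: L = λ × W
= 13.17 × 2.8
= 36.88
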